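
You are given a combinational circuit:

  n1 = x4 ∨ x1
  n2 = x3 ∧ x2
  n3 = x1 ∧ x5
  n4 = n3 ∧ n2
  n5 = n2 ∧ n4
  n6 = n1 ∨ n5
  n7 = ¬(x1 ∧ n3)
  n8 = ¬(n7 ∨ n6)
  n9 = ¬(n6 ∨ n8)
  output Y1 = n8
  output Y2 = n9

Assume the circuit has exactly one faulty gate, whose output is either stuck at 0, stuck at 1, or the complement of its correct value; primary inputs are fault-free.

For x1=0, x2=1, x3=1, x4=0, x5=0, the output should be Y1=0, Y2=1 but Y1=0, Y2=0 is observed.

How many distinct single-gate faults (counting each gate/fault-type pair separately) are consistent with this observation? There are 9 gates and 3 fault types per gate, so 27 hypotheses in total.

12

Fault-free: n1=0, n2=1, n3=0, n4=0, n5=0, n6=0, n7=1, n8=0, n9=1 → Y1=0, Y2=1. Observed Y1=0, Y2=0.
  n1: stuck-at-1, inverted output ✓; others ✗
  n2: none of the 3 fault types match ✗
  n3: stuck-at-1, inverted output ✓; others ✗
  n4: stuck-at-1, inverted output ✓; others ✗
  n5: stuck-at-1, inverted output ✓; others ✗
  n6: stuck-at-1, inverted output ✓; others ✗
  n7: none of the 3 fault types match ✗
  n8: none of the 3 fault types match ✗
  n9: stuck-at-0, inverted output ✓; others ✗
Consistent faults: {n1 stuck-at-1, n1 inverted output, n3 stuck-at-1, n3 inverted output, n4 stuck-at-1, n4 inverted output, n5 stuck-at-1, n5 inverted output, n6 stuck-at-1, n6 inverted output, n9 stuck-at-0, n9 inverted output} — 12 in all.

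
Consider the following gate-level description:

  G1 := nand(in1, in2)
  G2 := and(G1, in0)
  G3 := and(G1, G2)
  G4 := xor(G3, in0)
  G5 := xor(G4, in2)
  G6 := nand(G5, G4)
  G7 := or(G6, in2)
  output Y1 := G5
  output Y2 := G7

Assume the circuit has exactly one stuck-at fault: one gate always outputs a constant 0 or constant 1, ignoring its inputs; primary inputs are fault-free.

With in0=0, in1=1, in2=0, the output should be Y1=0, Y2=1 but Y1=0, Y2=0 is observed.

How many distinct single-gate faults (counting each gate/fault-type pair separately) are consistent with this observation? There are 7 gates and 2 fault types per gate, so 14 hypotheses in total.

2

Fault-free: G1=1, G2=0, G3=0, G4=0, G5=0, G6=1, G7=1 → Y1=0, Y2=1. Observed Y1=0, Y2=0.
  G1 stuck-at-0: output Y1=0, Y2=1 ✗
  G1 stuck-at-1: output Y1=0, Y2=1 ✗
  G2 stuck-at-0: output Y1=0, Y2=1 ✗
  G2 stuck-at-1: output Y1=1, Y2=0 ✗
  G3 stuck-at-0: output Y1=0, Y2=1 ✗
  G3 stuck-at-1: output Y1=1, Y2=0 ✗
  G4 stuck-at-0: output Y1=0, Y2=1 ✗
  G4 stuck-at-1: output Y1=1, Y2=0 ✗
  G5 stuck-at-0: output Y1=0, Y2=1 ✗
  G5 stuck-at-1: output Y1=1, Y2=1 ✗
  G6 stuck-at-0: output Y1=0, Y2=0 ✓
  G6 stuck-at-1: output Y1=0, Y2=1 ✗
  G7 stuck-at-0: output Y1=0, Y2=0 ✓
  G7 stuck-at-1: output Y1=0, Y2=1 ✗
Consistent faults: {G6 stuck-at-0, G7 stuck-at-0} — 2 in all.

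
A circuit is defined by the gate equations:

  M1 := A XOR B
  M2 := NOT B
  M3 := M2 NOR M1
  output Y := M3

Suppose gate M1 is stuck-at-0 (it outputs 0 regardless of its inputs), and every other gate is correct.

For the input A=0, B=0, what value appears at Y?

Propagate with M1 forced: M1=0 [stuck-at-0], M2=1, M3=0.
So Y = 0. (Same as the fault-free value — the fault is masked on this input.)

0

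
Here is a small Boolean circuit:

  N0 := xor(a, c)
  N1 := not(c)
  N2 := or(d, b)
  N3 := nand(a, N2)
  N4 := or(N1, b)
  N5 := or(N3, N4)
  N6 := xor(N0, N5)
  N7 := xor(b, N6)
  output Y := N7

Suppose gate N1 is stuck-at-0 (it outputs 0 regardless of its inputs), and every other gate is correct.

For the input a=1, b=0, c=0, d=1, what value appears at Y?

Propagate with N1 forced: N0=1, N1=0 [stuck-at-0], N2=1, N3=0, N4=0, N5=0, N6=1, N7=1.
So Y = 1. (Without the fault it would be 0.)

1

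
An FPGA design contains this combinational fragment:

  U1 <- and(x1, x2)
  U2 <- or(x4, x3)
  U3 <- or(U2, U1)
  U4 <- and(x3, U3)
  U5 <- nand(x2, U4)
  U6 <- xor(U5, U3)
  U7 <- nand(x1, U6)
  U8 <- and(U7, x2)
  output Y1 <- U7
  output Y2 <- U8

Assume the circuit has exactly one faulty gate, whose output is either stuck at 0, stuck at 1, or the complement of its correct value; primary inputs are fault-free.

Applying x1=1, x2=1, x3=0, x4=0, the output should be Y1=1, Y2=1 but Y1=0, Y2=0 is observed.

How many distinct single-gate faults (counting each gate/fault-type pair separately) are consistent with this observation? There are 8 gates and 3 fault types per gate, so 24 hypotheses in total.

12

Fault-free: U1=1, U2=0, U3=1, U4=0, U5=1, U6=0, U7=1, U8=1 → Y1=1, Y2=1. Observed Y1=0, Y2=0.
  U1: stuck-at-0, inverted output ✓; others ✗
  U2: none of the 3 fault types match ✗
  U3: stuck-at-0, inverted output ✓; others ✗
  U4: stuck-at-1, inverted output ✓; others ✗
  U5: stuck-at-0, inverted output ✓; others ✗
  U6: stuck-at-1, inverted output ✓; others ✗
  U7: stuck-at-0, inverted output ✓; others ✗
  U8: none of the 3 fault types match ✗
Consistent faults: {U1 stuck-at-0, U1 inverted output, U3 stuck-at-0, U3 inverted output, U4 stuck-at-1, U4 inverted output, U5 stuck-at-0, U5 inverted output, U6 stuck-at-1, U6 inverted output, U7 stuck-at-0, U7 inverted output} — 12 in all.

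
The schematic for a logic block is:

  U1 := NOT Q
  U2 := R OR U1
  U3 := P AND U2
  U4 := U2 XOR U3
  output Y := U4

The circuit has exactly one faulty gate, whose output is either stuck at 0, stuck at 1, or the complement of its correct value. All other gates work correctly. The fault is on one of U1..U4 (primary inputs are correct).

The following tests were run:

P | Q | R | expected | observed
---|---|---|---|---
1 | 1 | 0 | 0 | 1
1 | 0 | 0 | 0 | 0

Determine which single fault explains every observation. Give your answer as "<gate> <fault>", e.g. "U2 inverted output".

Fault-free values for test 1 (P=1, Q=1, R=0): U1=0, U2=0, U3=0, U4=0, giving Y=0. Observed 1.
Test 1: faults giving observed 1 are {U3 stuck-at-1, U3 inverted output, U4 stuck-at-1, U4 inverted output}.
Test 2 (P=1, Q=0, R=0): fault-free U1=1, U2=1, U3=1, U4=0 → 0; observed 0. Eliminates U3 inverted output, U4 stuck-at-1, U4 inverted output.
Only U3 stuck-at-1 is consistent with every test.

U3 stuck-at-1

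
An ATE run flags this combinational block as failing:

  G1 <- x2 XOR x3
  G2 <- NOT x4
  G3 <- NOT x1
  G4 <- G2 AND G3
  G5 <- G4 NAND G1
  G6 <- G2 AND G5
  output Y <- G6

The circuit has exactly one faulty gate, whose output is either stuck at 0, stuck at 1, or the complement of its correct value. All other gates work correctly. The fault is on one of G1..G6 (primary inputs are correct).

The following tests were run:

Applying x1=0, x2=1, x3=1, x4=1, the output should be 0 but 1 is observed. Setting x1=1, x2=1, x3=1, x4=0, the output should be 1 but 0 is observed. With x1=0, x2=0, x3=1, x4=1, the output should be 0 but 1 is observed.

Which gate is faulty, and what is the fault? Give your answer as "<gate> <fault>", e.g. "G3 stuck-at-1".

Fault-free values for test 1 (x1=0, x2=1, x3=1, x4=1): G1=0, G2=0, G3=1, G4=0, G5=1, G6=0, giving Y=0. Observed 1.
Test 1: faults giving observed 1 are {G2 stuck-at-1, G2 inverted output, G6 stuck-at-1, G6 inverted output}.
Test 2 (x1=1, x2=1, x3=1, x4=0): fault-free G1=0, G2=1, G3=0, G4=0, G5=1, G6=1 → 1; observed 0. Eliminates G2 stuck-at-1, G6 stuck-at-1.
Test 3 (x1=0, x2=0, x3=1, x4=1): fault-free G1=1, G2=0, G3=1, G4=0, G5=1, G6=0 → 0; observed 1. Eliminates G2 inverted output.
Only G6 inverted output is consistent with every test.

G6 inverted output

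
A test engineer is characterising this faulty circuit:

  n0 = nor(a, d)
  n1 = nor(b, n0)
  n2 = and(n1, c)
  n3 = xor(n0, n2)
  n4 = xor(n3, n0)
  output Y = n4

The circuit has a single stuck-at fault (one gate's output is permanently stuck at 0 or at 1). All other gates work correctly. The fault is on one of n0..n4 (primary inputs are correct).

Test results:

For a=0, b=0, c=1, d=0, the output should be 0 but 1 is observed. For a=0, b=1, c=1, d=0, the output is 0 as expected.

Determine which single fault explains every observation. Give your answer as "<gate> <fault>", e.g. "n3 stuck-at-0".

n0 stuck-at-0

Fault-free values for test 1 (a=0, b=0, c=1, d=0): n0=1, n1=0, n2=0, n3=1, n4=0, giving Y=0. Observed 1.
Test 1: faults giving observed 1 are {n0 stuck-at-0, n1 stuck-at-1, n2 stuck-at-1, n3 stuck-at-0, n4 stuck-at-1}.
Test 2 (a=0, b=1, c=1, d=0): fault-free n0=1, n1=0, n2=0, n3=1, n4=0 → 0; observed 0. Eliminates n1 stuck-at-1, n2 stuck-at-1, n3 stuck-at-0, n4 stuck-at-1.
Only n0 stuck-at-0 is consistent with every test.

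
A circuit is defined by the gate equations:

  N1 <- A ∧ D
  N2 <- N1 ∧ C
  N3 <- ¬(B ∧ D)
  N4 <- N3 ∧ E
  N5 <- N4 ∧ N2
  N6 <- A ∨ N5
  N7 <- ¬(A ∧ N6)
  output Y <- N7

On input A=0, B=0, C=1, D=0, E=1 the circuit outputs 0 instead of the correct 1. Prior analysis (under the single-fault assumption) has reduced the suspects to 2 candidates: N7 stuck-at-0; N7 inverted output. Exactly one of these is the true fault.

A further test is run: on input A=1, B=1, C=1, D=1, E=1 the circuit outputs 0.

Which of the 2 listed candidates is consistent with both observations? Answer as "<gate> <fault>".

N7 stuck-at-0

Evaluate each candidate on input A=1, B=1, C=1, D=1, E=1:
  N7 stuck-at-0: N1=1, N2=1, N3=0, N4=0, N5=0, N6=1, N7=0 [stuck-at-0] → 0 — matches
  N7 inverted output: N1=1, N2=1, N3=0, N4=0, N5=0, N6=1, N7=1 [inverted output] → 1 — eliminated
Only N7 stuck-at-0 reproduces the observed 0.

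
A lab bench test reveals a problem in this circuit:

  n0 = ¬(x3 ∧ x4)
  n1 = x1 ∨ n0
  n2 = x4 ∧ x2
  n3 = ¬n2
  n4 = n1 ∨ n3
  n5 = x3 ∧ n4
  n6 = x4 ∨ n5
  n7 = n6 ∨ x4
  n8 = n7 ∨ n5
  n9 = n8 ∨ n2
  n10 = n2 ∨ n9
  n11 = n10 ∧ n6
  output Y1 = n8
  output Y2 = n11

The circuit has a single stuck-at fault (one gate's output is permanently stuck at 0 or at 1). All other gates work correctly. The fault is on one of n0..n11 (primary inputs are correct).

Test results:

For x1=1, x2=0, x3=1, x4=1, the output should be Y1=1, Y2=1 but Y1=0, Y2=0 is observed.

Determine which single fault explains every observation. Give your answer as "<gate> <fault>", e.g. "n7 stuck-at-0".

Fault-free values for test 1 (x1=1, x2=0, x3=1, x4=1): n0=0, n1=1, n2=0, n3=1, n4=1, n5=1, n6=1, n7=1, n8=1, n9=1, n10=1, n11=1, giving Y1=1, Y2=1. Observed Y1=0, Y2=0.
Test 1: faults giving observed Y1=0, Y2=0 are {n8 stuck-at-0}.
Only n8 stuck-at-0 is consistent with every test.

n8 stuck-at-0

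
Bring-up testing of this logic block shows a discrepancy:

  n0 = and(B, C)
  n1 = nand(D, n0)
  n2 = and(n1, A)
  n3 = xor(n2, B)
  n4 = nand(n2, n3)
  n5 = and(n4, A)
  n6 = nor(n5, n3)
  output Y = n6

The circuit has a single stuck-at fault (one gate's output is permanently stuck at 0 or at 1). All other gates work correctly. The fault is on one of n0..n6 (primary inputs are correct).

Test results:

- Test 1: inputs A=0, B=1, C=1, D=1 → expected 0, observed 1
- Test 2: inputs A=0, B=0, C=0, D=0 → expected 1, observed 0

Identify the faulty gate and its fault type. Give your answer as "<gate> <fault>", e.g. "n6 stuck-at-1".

n2 stuck-at-1

Fault-free values for test 1 (A=0, B=1, C=1, D=1): n0=1, n1=0, n2=0, n3=1, n4=1, n5=0, n6=0, giving Y=0. Observed 1.
Test 1: faults giving observed 1 are {n2 stuck-at-1, n3 stuck-at-0, n6 stuck-at-1}.
Test 2 (A=0, B=0, C=0, D=0): fault-free n0=0, n1=1, n2=0, n3=0, n4=1, n5=0, n6=1 → 1; observed 0. Eliminates n3 stuck-at-0, n6 stuck-at-1.
Only n2 stuck-at-1 is consistent with every test.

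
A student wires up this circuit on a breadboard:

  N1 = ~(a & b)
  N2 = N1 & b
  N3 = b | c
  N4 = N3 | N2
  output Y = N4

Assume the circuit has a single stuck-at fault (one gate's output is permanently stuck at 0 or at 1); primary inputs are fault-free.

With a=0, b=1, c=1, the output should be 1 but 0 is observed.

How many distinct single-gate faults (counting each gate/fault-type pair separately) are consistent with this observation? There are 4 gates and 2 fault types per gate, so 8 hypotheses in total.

Fault-free: N1=1, N2=1, N3=1, N4=1 → 1. Observed 0.
  N1 stuck-at-0: output 1 ✗
  N1 stuck-at-1: output 1 ✗
  N2 stuck-at-0: output 1 ✗
  N2 stuck-at-1: output 1 ✗
  N3 stuck-at-0: output 1 ✗
  N3 stuck-at-1: output 1 ✗
  N4 stuck-at-0: output 0 ✓
  N4 stuck-at-1: output 1 ✗
Consistent faults: {N4 stuck-at-0} — 1 in all.

1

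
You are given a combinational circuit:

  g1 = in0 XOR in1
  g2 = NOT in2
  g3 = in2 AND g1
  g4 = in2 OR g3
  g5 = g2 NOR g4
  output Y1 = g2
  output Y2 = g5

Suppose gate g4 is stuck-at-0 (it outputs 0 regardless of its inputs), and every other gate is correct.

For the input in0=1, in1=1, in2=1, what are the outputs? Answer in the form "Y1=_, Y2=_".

Propagate with g4 forced: g1=0, g2=0, g3=0, g4=0 [stuck-at-0], g5=1.
So the outputs are Y1=0, Y2=1. (Without the fault they would be Y1=0, Y2=0.)

Y1=0, Y2=1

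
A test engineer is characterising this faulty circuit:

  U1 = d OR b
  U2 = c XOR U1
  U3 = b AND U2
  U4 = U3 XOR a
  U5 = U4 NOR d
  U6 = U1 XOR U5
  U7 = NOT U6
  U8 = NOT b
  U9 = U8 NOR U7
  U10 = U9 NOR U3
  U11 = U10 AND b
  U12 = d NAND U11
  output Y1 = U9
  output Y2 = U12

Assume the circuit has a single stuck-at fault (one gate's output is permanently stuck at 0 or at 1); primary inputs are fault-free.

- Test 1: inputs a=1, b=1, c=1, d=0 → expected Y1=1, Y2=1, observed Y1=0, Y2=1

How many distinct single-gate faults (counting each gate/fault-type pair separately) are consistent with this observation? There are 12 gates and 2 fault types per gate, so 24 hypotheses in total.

8

Fault-free: U1=1, U2=0, U3=0, U4=1, U5=0, U6=1, U7=0, U8=0, U9=1, U10=0, U11=0, U12=1 → Y1=1, Y2=1. Observed Y1=0, Y2=1.
  U1: none of the 2 fault types match ✗
  U2: stuck-at-1 ✓; others ✗
  U3: stuck-at-1 ✓; others ✗
  U4: stuck-at-0 ✓; others ✗
  U5: stuck-at-1 ✓; others ✗
  U6: stuck-at-0 ✓; others ✗
  U7: stuck-at-1 ✓; others ✗
  U8: stuck-at-1 ✓; others ✗
  U9: stuck-at-0 ✓; others ✗
  U10: none of the 2 fault types match ✗
  U11: none of the 2 fault types match ✗
  U12: none of the 2 fault types match ✗
Consistent faults: {U2 stuck-at-1, U3 stuck-at-1, U4 stuck-at-0, U5 stuck-at-1, U6 stuck-at-0, U7 stuck-at-1, U8 stuck-at-1, U9 stuck-at-0} — 8 in all.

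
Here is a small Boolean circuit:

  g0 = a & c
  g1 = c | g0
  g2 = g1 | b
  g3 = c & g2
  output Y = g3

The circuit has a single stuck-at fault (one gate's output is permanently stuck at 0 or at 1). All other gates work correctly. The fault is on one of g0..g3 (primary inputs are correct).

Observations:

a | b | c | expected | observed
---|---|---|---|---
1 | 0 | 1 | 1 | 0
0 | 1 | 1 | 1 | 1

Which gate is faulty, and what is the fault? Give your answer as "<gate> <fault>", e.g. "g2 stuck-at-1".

Fault-free values for test 1 (a=1, b=0, c=1): g0=1, g1=1, g2=1, g3=1, giving Y=1. Observed 0.
Test 1: faults giving observed 0 are {g1 stuck-at-0, g2 stuck-at-0, g3 stuck-at-0}.
Test 2 (a=0, b=1, c=1): fault-free g0=0, g1=1, g2=1, g3=1 → 1; observed 1. Eliminates g2 stuck-at-0, g3 stuck-at-0.
Only g1 stuck-at-0 is consistent with every test.

g1 stuck-at-0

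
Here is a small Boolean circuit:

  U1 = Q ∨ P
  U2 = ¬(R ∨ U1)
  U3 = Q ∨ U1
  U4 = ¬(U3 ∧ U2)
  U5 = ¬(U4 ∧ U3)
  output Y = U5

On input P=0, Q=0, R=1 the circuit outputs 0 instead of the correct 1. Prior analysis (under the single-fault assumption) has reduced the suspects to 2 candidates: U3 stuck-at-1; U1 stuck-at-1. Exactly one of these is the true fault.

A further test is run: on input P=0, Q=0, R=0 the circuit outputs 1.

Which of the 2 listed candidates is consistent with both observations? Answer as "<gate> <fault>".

Evaluate each candidate on input P=0, Q=0, R=0:
  U3 stuck-at-1: U1=0, U2=1, U3=1 [stuck-at-1], U4=0, U5=1 → 1 — matches
  U1 stuck-at-1: U1=1 [stuck-at-1], U2=0, U3=1, U4=1, U5=0 → 0 — eliminated
Only U3 stuck-at-1 reproduces the observed 1.

U3 stuck-at-1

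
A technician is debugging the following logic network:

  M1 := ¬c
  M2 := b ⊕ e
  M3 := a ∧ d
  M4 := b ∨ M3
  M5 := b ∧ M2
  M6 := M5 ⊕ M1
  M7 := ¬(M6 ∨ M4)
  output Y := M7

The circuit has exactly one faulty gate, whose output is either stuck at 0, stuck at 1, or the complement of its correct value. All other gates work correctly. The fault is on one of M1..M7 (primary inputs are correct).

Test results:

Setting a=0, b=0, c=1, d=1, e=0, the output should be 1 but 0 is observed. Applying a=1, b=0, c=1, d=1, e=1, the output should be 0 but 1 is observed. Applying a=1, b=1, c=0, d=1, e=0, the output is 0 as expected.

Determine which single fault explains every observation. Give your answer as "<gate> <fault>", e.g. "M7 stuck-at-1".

M3 inverted output

Fault-free values for test 1 (a=0, b=0, c=1, d=1, e=0): M1=0, M2=0, M3=0, M4=0, M5=0, M6=0, M7=1, giving Y=1. Observed 0.
Test 1: faults giving observed 0 are {M1 stuck-at-1, M1 inverted output, M3 stuck-at-1, M3 inverted output, M4 stuck-at-1, M4 inverted output, M5 stuck-at-1, M5 inverted output, M6 stuck-at-1, M6 inverted output, M7 stuck-at-0, M7 inverted output}.
Test 2 (a=1, b=0, c=1, d=1, e=1): fault-free M1=0, M2=1, M3=1, M4=1, M5=0, M6=0, M7=0 → 0; observed 1. Eliminates M1 stuck-at-1, M1 inverted output, M3 stuck-at-1, M4 stuck-at-1, M5 stuck-at-1, M5 inverted output, M6 stuck-at-1, M6 inverted output, M7 stuck-at-0.
Test 3 (a=1, b=1, c=0, d=1, e=0): fault-free M1=1, M2=1, M3=1, M4=1, M5=1, M6=0, M7=0 → 0; observed 0. Eliminates M4 inverted output, M7 inverted output.
Only M3 inverted output is consistent with every test.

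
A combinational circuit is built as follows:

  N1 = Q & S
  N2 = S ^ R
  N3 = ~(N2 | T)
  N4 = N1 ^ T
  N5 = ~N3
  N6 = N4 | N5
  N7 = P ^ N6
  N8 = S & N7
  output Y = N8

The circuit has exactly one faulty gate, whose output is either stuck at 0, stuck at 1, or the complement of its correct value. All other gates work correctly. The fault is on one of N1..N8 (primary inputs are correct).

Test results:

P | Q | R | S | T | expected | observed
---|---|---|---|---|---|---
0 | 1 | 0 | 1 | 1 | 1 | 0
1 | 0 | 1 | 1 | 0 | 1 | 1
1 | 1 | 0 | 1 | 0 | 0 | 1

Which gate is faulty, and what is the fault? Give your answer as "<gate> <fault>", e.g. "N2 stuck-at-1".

N6 stuck-at-0

Fault-free values for test 1 (P=0, Q=1, R=0, S=1, T=1): N1=1, N2=1, N3=0, N4=0, N5=1, N6=1, N7=1, N8=1, giving Y=1. Observed 0.
Test 1: faults giving observed 0 are {N3 stuck-at-1, N3 inverted output, N5 stuck-at-0, N5 inverted output, N6 stuck-at-0, N6 inverted output, N7 stuck-at-0, N7 inverted output, N8 stuck-at-0, N8 inverted output}.
Test 2 (P=1, Q=0, R=1, S=1, T=0): fault-free N1=0, N2=0, N3=1, N4=0, N5=0, N6=0, N7=1, N8=1 → 1; observed 1. Eliminates N3 inverted output, N5 inverted output, N6 inverted output, N7 stuck-at-0, N7 inverted output, N8 stuck-at-0, N8 inverted output.
Test 3 (P=1, Q=1, R=0, S=1, T=0): fault-free N1=1, N2=1, N3=0, N4=1, N5=1, N6=1, N7=0, N8=0 → 0; observed 1. Eliminates N3 stuck-at-1, N5 stuck-at-0.
Only N6 stuck-at-0 is consistent with every test.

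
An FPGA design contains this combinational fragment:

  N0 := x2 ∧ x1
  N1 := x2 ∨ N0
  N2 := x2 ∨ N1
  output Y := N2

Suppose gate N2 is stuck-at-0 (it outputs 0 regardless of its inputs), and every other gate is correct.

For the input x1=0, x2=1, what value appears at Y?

Propagate with N2 forced: N0=0, N1=1, N2=0 [stuck-at-0].
So Y = 0. (Without the fault it would be 1.)

0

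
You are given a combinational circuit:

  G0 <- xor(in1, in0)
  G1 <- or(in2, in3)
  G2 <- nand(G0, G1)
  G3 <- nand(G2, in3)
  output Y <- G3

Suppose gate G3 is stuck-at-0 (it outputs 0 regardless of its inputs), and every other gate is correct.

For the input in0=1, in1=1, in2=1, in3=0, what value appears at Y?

Propagate with G3 forced: G0=0, G1=1, G2=1, G3=0 [stuck-at-0].
So Y = 0. (Without the fault it would be 1.)

0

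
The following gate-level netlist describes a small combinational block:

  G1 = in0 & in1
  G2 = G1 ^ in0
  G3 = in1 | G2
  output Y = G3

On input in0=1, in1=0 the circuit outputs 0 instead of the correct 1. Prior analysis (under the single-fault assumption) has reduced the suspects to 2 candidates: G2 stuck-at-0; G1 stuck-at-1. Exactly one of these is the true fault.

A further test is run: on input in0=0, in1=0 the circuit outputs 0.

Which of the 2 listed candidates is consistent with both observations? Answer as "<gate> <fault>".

G2 stuck-at-0

Evaluate each candidate on input in0=0, in1=0:
  G2 stuck-at-0: G1=0, G2=0 [stuck-at-0], G3=0 → 0 — matches
  G1 stuck-at-1: G1=1 [stuck-at-1], G2=1, G3=1 → 1 — eliminated
Only G2 stuck-at-0 reproduces the observed 0.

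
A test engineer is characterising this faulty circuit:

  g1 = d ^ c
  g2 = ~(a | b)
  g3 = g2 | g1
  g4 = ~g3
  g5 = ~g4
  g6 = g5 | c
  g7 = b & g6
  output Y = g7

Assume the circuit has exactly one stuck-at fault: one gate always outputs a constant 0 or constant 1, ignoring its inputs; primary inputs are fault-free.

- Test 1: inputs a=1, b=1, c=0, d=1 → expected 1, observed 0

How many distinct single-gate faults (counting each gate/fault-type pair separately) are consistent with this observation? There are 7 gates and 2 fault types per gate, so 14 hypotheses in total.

6

Fault-free: g1=1, g2=0, g3=1, g4=0, g5=1, g6=1, g7=1 → 1. Observed 0.
  g1 stuck-at-0: output 0 ✓
  g1 stuck-at-1: output 1 ✗
  g2 stuck-at-0: output 1 ✗
  g2 stuck-at-1: output 1 ✗
  g3 stuck-at-0: output 0 ✓
  g3 stuck-at-1: output 1 ✗
  g4 stuck-at-0: output 1 ✗
  g4 stuck-at-1: output 0 ✓
  g5 stuck-at-0: output 0 ✓
  g5 stuck-at-1: output 1 ✗
  g6 stuck-at-0: output 0 ✓
  g6 stuck-at-1: output 1 ✗
  g7 stuck-at-0: output 0 ✓
  g7 stuck-at-1: output 1 ✗
Consistent faults: {g1 stuck-at-0, g3 stuck-at-0, g4 stuck-at-1, g5 stuck-at-0, g6 stuck-at-0, g7 stuck-at-0} — 6 in all.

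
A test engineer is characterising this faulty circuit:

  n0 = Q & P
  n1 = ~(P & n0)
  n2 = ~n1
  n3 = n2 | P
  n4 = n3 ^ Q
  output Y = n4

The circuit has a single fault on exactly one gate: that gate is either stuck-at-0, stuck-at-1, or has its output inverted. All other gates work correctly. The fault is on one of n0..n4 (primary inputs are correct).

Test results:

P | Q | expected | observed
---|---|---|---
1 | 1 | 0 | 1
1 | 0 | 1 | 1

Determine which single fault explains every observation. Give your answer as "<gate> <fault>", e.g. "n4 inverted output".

Fault-free values for test 1 (P=1, Q=1): n0=1, n1=0, n2=1, n3=1, n4=0, giving Y=0. Observed 1.
Test 1: faults giving observed 1 are {n3 stuck-at-0, n3 inverted output, n4 stuck-at-1, n4 inverted output}.
Test 2 (P=1, Q=0): fault-free n0=0, n1=1, n2=0, n3=1, n4=1 → 1; observed 1. Eliminates n3 stuck-at-0, n3 inverted output, n4 inverted output.
Only n4 stuck-at-1 is consistent with every test.

n4 stuck-at-1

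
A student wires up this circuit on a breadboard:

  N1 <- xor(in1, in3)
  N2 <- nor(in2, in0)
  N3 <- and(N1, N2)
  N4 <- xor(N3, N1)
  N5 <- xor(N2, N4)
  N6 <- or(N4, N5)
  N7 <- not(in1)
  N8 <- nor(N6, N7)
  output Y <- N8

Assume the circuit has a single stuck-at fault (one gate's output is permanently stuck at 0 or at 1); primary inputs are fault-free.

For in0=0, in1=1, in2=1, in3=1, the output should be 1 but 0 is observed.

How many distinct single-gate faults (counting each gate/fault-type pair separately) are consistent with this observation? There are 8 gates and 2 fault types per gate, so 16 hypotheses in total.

Fault-free: N1=0, N2=0, N3=0, N4=0, N5=0, N6=0, N7=0, N8=1 → 1. Observed 0.
  N1: stuck-at-1 ✓; others ✗
  N2: stuck-at-1 ✓; others ✗
  N3: stuck-at-1 ✓; others ✗
  N4: stuck-at-1 ✓; others ✗
  N5: stuck-at-1 ✓; others ✗
  N6: stuck-at-1 ✓; others ✗
  N7: stuck-at-1 ✓; others ✗
  N8: stuck-at-0 ✓; others ✗
Consistent faults: {N1 stuck-at-1, N2 stuck-at-1, N3 stuck-at-1, N4 stuck-at-1, N5 stuck-at-1, N6 stuck-at-1, N7 stuck-at-1, N8 stuck-at-0} — 8 in all.

8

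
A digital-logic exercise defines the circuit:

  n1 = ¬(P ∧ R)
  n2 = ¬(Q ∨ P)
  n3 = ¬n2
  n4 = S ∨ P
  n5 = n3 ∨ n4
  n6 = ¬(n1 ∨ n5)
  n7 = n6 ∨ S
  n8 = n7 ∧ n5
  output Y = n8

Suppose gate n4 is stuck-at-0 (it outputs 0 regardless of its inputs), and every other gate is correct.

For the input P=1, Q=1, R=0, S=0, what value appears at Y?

0

Propagate with n4 forced: n1=1, n2=0, n3=1, n4=0 [stuck-at-0], n5=1, n6=0, n7=0, n8=0.
So Y = 0. (Same as the fault-free value — the fault is masked on this input.)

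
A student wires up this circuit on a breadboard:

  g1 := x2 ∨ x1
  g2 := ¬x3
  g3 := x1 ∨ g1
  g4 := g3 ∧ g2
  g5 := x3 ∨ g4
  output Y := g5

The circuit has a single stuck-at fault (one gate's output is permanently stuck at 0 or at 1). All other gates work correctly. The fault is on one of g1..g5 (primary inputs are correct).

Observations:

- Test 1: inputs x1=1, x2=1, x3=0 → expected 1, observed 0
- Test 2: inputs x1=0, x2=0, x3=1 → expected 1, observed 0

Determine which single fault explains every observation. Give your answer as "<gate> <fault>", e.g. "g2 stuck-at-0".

g5 stuck-at-0

Fault-free values for test 1 (x1=1, x2=1, x3=0): g1=1, g2=1, g3=1, g4=1, g5=1, giving Y=1. Observed 0.
Test 1: faults giving observed 0 are {g2 stuck-at-0, g3 stuck-at-0, g4 stuck-at-0, g5 stuck-at-0}.
Test 2 (x1=0, x2=0, x3=1): fault-free g1=0, g2=0, g3=0, g4=0, g5=1 → 1; observed 0. Eliminates g2 stuck-at-0, g3 stuck-at-0, g4 stuck-at-0.
Only g5 stuck-at-0 is consistent with every test.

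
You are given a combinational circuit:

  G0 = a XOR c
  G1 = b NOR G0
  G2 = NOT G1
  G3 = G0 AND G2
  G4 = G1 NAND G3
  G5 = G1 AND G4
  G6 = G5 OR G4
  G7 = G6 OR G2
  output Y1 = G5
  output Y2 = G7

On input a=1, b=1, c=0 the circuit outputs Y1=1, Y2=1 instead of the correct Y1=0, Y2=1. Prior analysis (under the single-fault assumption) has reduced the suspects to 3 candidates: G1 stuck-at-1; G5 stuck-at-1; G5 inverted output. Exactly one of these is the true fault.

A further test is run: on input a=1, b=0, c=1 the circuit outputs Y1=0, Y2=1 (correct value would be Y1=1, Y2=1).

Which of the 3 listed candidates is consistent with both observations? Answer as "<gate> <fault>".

G5 inverted output

Evaluate each candidate on input a=1, b=0, c=1:
  G1 stuck-at-1: G0=0, G1=1 [stuck-at-1], G2=0, G3=0, G4=1, G5=1, G6=1, G7=1 → Y1=1, Y2=1 — eliminated
  G5 stuck-at-1: G0=0, G1=1, G2=0, G3=0, G4=1, G5=1 [stuck-at-1], G6=1, G7=1 → Y1=1, Y2=1 — eliminated
  G5 inverted output: G0=0, G1=1, G2=0, G3=0, G4=1, G5=0 [inverted output], G6=1, G7=1 → Y1=0, Y2=1 — matches
Only G5 inverted output reproduces the observed Y1=0, Y2=1.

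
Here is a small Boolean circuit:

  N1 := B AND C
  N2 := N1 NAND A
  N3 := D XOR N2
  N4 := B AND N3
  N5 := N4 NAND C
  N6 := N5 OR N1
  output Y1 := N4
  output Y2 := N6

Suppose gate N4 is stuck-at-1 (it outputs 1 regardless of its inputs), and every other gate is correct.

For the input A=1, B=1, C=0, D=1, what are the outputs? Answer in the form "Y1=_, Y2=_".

Y1=1, Y2=1

Propagate with N4 forced: N1=0, N2=1, N3=0, N4=1 [stuck-at-1], N5=1, N6=1.
So the outputs are Y1=1, Y2=1. (Without the fault they would be Y1=0, Y2=1.)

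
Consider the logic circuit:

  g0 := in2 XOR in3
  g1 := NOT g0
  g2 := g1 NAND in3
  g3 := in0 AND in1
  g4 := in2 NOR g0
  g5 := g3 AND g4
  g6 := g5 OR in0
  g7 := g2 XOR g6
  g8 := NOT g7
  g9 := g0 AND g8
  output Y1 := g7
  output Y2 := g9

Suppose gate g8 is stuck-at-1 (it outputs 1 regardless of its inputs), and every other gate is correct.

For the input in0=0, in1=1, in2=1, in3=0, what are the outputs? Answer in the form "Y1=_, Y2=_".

Propagate with g8 forced: g0=1, g1=0, g2=1, g3=0, g4=0, g5=0, g6=0, g7=1, g8=1 [stuck-at-1], g9=1.
So the outputs are Y1=1, Y2=1. (Without the fault they would be Y1=1, Y2=0.)

Y1=1, Y2=1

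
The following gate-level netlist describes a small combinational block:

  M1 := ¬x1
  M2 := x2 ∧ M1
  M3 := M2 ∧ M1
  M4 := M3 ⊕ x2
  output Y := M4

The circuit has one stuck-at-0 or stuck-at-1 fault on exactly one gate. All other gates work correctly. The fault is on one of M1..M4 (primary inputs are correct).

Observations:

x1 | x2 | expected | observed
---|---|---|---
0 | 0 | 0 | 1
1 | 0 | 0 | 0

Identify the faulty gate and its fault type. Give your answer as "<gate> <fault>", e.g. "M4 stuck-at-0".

Fault-free values for test 1 (x1=0, x2=0): M1=1, M2=0, M3=0, M4=0, giving Y=0. Observed 1.
Test 1: faults giving observed 1 are {M2 stuck-at-1, M3 stuck-at-1, M4 stuck-at-1}.
Test 2 (x1=1, x2=0): fault-free M1=0, M2=0, M3=0, M4=0 → 0; observed 0. Eliminates M3 stuck-at-1, M4 stuck-at-1.
Only M2 stuck-at-1 is consistent with every test.

M2 stuck-at-1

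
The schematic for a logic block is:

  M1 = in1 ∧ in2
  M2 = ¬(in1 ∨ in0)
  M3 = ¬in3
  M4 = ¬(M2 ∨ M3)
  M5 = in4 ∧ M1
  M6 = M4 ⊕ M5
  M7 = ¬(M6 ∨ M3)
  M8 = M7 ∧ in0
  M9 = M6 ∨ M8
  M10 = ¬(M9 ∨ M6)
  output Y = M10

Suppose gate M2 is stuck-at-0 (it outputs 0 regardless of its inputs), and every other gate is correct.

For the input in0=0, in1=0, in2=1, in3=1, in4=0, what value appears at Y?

Propagate with M2 forced: M1=0, M2=0 [stuck-at-0], M3=0, M4=1, M5=0, M6=1, M7=0, M8=0, M9=1, M10=0.
So Y = 0. (Without the fault it would be 1.)

0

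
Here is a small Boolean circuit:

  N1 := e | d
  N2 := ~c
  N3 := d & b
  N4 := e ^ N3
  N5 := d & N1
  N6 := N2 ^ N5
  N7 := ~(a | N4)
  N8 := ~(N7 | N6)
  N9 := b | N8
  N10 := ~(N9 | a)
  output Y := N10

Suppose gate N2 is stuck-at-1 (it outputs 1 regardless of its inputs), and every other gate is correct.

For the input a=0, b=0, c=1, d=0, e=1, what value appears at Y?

Propagate with N2 forced: N1=1, N2=1 [stuck-at-1], N3=0, N4=1, N5=0, N6=1, N7=0, N8=0, N9=0, N10=1.
So Y = 1. (Without the fault it would be 0.)

1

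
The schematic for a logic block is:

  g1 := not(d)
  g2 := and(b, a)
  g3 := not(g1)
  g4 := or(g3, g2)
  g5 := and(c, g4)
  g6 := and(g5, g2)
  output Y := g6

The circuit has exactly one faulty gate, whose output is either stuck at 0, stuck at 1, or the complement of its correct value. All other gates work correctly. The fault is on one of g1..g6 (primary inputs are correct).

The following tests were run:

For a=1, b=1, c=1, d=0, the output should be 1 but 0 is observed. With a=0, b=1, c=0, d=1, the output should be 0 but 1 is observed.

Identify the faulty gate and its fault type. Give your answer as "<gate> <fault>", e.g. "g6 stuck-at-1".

Fault-free values for test 1 (a=1, b=1, c=1, d=0): g1=1, g2=1, g3=0, g4=1, g5=1, g6=1, giving Y=1. Observed 0.
Test 1: faults giving observed 0 are {g2 stuck-at-0, g2 inverted output, g4 stuck-at-0, g4 inverted output, g5 stuck-at-0, g5 inverted output, g6 stuck-at-0, g6 inverted output}.
Test 2 (a=0, b=1, c=0, d=1): fault-free g1=0, g2=0, g3=1, g4=1, g5=0, g6=0 → 0; observed 1. Eliminates g2 stuck-at-0, g2 inverted output, g4 stuck-at-0, g4 inverted output, g5 stuck-at-0, g5 inverted output, g6 stuck-at-0.
Only g6 inverted output is consistent with every test.

g6 inverted output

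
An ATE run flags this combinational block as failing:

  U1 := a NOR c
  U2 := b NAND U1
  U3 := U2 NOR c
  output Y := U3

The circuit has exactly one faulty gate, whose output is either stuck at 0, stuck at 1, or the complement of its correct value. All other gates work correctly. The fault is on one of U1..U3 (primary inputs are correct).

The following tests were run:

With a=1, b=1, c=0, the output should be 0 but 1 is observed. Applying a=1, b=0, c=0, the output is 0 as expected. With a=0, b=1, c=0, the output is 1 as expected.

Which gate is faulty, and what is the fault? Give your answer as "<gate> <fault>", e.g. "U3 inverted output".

U1 stuck-at-1

Fault-free values for test 1 (a=1, b=1, c=0): U1=0, U2=1, U3=0, giving Y=0. Observed 1.
Test 1: faults giving observed 1 are {U1 stuck-at-1, U1 inverted output, U2 stuck-at-0, U2 inverted output, U3 stuck-at-1, U3 inverted output}.
Test 2 (a=1, b=0, c=0): fault-free U1=0, U2=1, U3=0 → 0; observed 0. Eliminates U2 stuck-at-0, U2 inverted output, U3 stuck-at-1, U3 inverted output.
Test 3 (a=0, b=1, c=0): fault-free U1=1, U2=0, U3=1 → 1; observed 1. Eliminates U1 inverted output.
Only U1 stuck-at-1 is consistent with every test.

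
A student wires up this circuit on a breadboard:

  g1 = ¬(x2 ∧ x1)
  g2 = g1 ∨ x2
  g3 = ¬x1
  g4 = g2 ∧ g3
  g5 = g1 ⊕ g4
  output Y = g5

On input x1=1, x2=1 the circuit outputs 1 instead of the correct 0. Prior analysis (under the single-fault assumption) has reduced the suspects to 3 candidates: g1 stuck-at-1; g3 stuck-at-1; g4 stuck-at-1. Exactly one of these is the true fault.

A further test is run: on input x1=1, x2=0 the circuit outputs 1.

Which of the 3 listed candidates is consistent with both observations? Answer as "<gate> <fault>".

Evaluate each candidate on input x1=1, x2=0:
  g1 stuck-at-1: g1=1 [stuck-at-1], g2=1, g3=0, g4=0, g5=1 → 1 — matches
  g3 stuck-at-1: g1=1, g2=1, g3=1 [stuck-at-1], g4=1, g5=0 → 0 — eliminated
  g4 stuck-at-1: g1=1, g2=1, g3=0, g4=1 [stuck-at-1], g5=0 → 0 — eliminated
Only g1 stuck-at-1 reproduces the observed 1.

g1 stuck-at-1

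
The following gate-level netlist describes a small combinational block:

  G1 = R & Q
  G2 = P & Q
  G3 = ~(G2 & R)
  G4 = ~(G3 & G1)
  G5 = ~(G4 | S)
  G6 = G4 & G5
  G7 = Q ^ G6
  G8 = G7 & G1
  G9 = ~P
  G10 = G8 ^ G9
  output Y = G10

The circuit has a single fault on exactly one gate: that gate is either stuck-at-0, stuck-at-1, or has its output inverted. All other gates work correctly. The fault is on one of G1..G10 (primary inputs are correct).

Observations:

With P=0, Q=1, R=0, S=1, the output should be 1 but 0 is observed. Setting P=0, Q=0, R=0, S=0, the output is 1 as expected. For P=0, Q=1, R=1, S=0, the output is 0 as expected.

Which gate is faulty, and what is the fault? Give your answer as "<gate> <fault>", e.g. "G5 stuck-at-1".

Fault-free values for test 1 (P=0, Q=1, R=0, S=1): G1=0, G2=0, G3=1, G4=1, G5=0, G6=0, G7=1, G8=0, G9=1, G10=1, giving Y=1. Observed 0.
Test 1: faults giving observed 0 are {G1 stuck-at-1, G1 inverted output, G8 stuck-at-1, G8 inverted output, G9 stuck-at-0, G9 inverted output, G10 stuck-at-0, G10 inverted output}.
Test 2 (P=0, Q=0, R=0, S=0): fault-free G1=0, G2=0, G3=1, G4=1, G5=0, G6=0, G7=0, G8=0, G9=1, G10=1 → 1; observed 1. Eliminates G8 stuck-at-1, G8 inverted output, G9 stuck-at-0, G9 inverted output, G10 stuck-at-0, G10 inverted output.
Test 3 (P=0, Q=1, R=1, S=0): fault-free G1=1, G2=0, G3=1, G4=0, G5=1, G6=0, G7=1, G8=1, G9=1, G10=0 → 0; observed 0. Eliminates G1 inverted output.
Only G1 stuck-at-1 is consistent with every test.

G1 stuck-at-1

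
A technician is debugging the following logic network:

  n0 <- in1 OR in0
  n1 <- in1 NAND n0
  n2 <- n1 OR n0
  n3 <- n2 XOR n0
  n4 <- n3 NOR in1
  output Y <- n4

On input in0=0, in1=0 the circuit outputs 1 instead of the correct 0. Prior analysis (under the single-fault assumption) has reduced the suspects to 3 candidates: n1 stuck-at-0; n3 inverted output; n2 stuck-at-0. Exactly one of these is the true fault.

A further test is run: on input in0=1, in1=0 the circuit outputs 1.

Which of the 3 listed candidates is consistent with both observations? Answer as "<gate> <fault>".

Evaluate each candidate on input in0=1, in1=0:
  n1 stuck-at-0: n0=1, n1=0 [stuck-at-0], n2=1, n3=0, n4=1 → 1 — matches
  n3 inverted output: n0=1, n1=1, n2=1, n3=1 [inverted output], n4=0 → 0 — eliminated
  n2 stuck-at-0: n0=1, n1=1, n2=0 [stuck-at-0], n3=1, n4=0 → 0 — eliminated
Only n1 stuck-at-0 reproduces the observed 1.

n1 stuck-at-0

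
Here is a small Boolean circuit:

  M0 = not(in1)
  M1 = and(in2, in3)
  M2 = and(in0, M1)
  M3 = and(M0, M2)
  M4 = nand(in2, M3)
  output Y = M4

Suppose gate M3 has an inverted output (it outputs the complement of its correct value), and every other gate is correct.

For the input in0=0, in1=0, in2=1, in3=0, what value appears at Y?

0

Propagate with M3 forced: M0=1, M1=0, M2=0, M3=1 [inverted output], M4=0.
So Y = 0. (Without the fault it would be 1.)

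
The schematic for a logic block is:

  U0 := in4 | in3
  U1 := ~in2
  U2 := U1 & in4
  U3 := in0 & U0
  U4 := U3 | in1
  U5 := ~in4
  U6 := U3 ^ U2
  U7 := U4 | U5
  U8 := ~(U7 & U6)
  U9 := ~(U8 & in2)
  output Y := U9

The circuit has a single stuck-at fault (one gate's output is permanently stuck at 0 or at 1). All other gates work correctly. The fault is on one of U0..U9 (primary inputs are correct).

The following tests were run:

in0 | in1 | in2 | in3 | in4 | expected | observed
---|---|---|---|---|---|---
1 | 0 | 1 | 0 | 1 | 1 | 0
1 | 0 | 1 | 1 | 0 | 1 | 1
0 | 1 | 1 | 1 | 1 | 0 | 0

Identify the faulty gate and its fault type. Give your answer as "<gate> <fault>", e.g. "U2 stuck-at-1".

U4 stuck-at-0

Fault-free values for test 1 (in0=1, in1=0, in2=1, in3=0, in4=1): U0=1, U1=0, U2=0, U3=1, U4=1, U5=0, U6=1, U7=1, U8=0, U9=1, giving Y=1. Observed 0.
Test 1: faults giving observed 0 are {U0 stuck-at-0, U1 stuck-at-1, U2 stuck-at-1, U3 stuck-at-0, U4 stuck-at-0, U6 stuck-at-0, U7 stuck-at-0, U8 stuck-at-1, U9 stuck-at-0}.
Test 2 (in0=1, in1=0, in2=1, in3=1, in4=0): fault-free U0=1, U1=0, U2=0, U3=1, U4=1, U5=1, U6=1, U7=1, U8=0, U9=1 → 1; observed 1. Eliminates U0 stuck-at-0, U2 stuck-at-1, U3 stuck-at-0, U6 stuck-at-0, U7 stuck-at-0, U8 stuck-at-1, U9 stuck-at-0.
Test 3 (in0=0, in1=1, in2=1, in3=1, in4=1): fault-free U0=1, U1=0, U2=0, U3=0, U4=1, U5=0, U6=0, U7=1, U8=1, U9=0 → 0; observed 0. Eliminates U1 stuck-at-1.
Only U4 stuck-at-0 is consistent with every test.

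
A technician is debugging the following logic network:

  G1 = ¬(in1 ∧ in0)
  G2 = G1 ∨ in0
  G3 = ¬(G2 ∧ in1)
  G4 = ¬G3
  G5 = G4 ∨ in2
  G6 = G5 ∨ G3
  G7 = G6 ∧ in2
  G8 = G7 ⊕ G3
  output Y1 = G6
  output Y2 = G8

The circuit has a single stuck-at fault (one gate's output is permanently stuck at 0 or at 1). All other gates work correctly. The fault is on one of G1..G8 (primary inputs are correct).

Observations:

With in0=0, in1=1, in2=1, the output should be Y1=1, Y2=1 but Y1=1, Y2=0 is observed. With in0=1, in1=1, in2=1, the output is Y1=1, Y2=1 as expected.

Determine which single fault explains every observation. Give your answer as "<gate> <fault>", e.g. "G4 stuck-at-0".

G1 stuck-at-0

Fault-free values for test 1 (in0=0, in1=1, in2=1): G1=1, G2=1, G3=0, G4=1, G5=1, G6=1, G7=1, G8=1, giving Y1=1, Y2=1. Observed Y1=1, Y2=0.
Test 1: faults giving observed Y1=1, Y2=0 are {G1 stuck-at-0, G2 stuck-at-0, G3 stuck-at-1, G7 stuck-at-0, G8 stuck-at-0}.
Test 2 (in0=1, in1=1, in2=1): fault-free G1=0, G2=1, G3=0, G4=1, G5=1, G6=1, G7=1, G8=1 → Y1=1, Y2=1; observed Y1=1, Y2=1. Eliminates G2 stuck-at-0, G3 stuck-at-1, G7 stuck-at-0, G8 stuck-at-0.
Only G1 stuck-at-0 is consistent with every test.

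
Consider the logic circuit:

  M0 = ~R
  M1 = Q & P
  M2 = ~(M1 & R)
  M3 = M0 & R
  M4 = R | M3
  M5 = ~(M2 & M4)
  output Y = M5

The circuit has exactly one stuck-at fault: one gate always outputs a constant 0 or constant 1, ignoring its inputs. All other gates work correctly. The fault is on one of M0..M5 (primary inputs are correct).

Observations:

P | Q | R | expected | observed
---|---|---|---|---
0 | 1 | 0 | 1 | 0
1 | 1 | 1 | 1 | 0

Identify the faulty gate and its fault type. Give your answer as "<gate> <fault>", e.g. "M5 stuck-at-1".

M5 stuck-at-0

Fault-free values for test 1 (P=0, Q=1, R=0): M0=1, M1=0, M2=1, M3=0, M4=0, M5=1, giving Y=1. Observed 0.
Test 1: faults giving observed 0 are {M3 stuck-at-1, M4 stuck-at-1, M5 stuck-at-0}.
Test 2 (P=1, Q=1, R=1): fault-free M0=0, M1=1, M2=0, M3=0, M4=1, M5=1 → 1; observed 0. Eliminates M3 stuck-at-1, M4 stuck-at-1.
Only M5 stuck-at-0 is consistent with every test.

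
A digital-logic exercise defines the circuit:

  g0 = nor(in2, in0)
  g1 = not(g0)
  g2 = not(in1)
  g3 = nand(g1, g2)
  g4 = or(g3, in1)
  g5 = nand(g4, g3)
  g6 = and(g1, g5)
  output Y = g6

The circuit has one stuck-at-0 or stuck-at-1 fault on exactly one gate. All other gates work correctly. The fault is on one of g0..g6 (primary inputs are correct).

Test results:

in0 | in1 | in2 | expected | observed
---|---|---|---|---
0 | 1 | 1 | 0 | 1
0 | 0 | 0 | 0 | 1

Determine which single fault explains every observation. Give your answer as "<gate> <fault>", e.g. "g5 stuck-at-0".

Fault-free values for test 1 (in0=0, in1=1, in2=1): g0=0, g1=1, g2=0, g3=1, g4=1, g5=0, g6=0, giving Y=0. Observed 1.
Test 1: faults giving observed 1 are {g2 stuck-at-1, g3 stuck-at-0, g4 stuck-at-0, g5 stuck-at-1, g6 stuck-at-1}.
Test 2 (in0=0, in1=0, in2=0): fault-free g0=1, g1=0, g2=1, g3=1, g4=1, g5=0, g6=0 → 0; observed 1. Eliminates g2 stuck-at-1, g3 stuck-at-0, g4 stuck-at-0, g5 stuck-at-1.
Only g6 stuck-at-1 is consistent with every test.

g6 stuck-at-1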